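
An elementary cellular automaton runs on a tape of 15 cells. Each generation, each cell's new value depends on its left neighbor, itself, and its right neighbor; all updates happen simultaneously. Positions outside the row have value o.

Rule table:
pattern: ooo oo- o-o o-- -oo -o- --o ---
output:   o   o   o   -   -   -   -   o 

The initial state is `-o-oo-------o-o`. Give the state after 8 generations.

oooooooo-o-o-oo

o-o-o-ooooo--o-
oo-o-o-oooo---o
ooo-o-o-ooo-o--
oooo-o-o-ooo---
ooooo-o-o-oo-o-
oooooo-o-o-oo-o
ooooooo-o-o-oo-
oooooooo-o-o-oo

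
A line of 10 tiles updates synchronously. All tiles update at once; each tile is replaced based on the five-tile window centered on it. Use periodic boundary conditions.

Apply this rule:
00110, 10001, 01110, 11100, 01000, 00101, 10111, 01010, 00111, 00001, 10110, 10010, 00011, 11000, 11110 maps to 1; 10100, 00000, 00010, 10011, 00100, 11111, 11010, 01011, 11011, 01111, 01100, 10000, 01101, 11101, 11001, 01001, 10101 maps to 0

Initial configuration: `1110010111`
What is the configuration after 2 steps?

1100100011

0110110100
1100100011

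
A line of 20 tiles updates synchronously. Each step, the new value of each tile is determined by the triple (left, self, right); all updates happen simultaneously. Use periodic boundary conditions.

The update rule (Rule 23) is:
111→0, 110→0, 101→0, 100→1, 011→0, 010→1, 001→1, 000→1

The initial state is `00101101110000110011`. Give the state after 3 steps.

11100000001111001100

11100000001111001100
00011111110000110011
11100000001111001100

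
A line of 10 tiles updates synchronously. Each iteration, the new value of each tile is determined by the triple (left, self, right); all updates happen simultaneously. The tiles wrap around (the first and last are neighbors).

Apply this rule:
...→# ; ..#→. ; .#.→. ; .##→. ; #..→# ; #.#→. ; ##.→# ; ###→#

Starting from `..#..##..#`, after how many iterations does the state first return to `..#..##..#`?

iteration 1: #..#..##..
iteration 2: .#..#..##.
iteration 3: ..#..#..##
iteration 4: #..#..#..#
iteration 5: ##..#..#..
iteration 6: .##..#..#.
iteration 7: ..##..#..#
iteration 8: #..##..#..
iteration 9: .#..##..#.
iteration 10: ..#..##..#

10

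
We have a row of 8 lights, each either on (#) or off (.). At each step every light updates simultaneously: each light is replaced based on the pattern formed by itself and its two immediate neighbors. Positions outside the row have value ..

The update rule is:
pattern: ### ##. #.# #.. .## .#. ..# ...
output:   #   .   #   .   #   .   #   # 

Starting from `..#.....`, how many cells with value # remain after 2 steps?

5

##..####
#..####.
count of #: 5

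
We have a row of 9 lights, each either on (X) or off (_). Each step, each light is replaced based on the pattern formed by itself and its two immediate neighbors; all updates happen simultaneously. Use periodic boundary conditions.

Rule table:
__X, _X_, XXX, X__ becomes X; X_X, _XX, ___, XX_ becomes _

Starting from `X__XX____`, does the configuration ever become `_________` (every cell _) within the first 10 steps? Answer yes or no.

no

XXX__X__X
XX_XXXXX_
____XXX__
___X_X_X_
__XX_X_XX
XX___X___
__X_XXX_X
XXX__X__X  (repeats step 1; period 7)
step 10: ____XXX__
step 10 is ____XXX__, still not uniform _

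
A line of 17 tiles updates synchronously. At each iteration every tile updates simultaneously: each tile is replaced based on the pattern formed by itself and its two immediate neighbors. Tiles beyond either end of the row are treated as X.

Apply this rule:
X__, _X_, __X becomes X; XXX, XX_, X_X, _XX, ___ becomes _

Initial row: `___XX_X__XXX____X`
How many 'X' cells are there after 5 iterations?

9

iteration 1: X_X___XXX___X__X_
iteration 2: __XX_X___X_XXXXX_
iteration 3: XX___XX_XX_______
iteration 4: __X_X_____X_____X
iteration 5: XXX_XX___XXX___X_
count of X: 9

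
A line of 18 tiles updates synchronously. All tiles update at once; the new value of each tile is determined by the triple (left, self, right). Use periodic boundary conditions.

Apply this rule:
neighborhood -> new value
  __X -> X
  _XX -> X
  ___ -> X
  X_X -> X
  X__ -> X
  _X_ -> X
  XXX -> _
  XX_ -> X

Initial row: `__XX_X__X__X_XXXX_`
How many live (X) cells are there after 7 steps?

step 1: XXXXXXXXXXXXXX__XX
step 2: _____________XXXX_
step 3: XXXXXXXXXXXXXX__XX  (repeats step 1; period 2)
step 7: XXXXXXXXXXXXXX__XX
count of X: 16

16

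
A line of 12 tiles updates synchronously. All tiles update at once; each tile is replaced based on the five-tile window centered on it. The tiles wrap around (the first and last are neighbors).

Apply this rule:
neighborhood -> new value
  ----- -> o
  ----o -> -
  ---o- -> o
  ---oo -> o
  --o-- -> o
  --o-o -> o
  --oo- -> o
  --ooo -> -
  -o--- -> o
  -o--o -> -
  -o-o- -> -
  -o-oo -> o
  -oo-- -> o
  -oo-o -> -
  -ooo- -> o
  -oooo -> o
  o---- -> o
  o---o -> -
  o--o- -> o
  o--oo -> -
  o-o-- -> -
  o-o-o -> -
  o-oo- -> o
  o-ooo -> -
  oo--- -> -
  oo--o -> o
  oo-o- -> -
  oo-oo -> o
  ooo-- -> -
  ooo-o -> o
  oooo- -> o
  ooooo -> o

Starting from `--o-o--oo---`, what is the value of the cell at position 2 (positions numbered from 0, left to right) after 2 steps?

o

-oo----oo-oo
ooo-o-oo-oo-
position 2 holds o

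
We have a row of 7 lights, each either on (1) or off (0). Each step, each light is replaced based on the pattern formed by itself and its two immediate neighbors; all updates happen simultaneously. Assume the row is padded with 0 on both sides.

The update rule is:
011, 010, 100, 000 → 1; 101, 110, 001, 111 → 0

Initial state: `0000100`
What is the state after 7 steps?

1110111

1110111
1000100
1110111  (repeats step 1; period 2)
step 7: 1110111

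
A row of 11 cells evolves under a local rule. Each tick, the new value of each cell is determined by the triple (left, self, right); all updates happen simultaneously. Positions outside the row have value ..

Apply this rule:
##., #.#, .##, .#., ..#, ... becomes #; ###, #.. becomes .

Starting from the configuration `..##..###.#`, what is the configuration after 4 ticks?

####.####.#

####.##.###
#..######.#
#.##....###
####.####.#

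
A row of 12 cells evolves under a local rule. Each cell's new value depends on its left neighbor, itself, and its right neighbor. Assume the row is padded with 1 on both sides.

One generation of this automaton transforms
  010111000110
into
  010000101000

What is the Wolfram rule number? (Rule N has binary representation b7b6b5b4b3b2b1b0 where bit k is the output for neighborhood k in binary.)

22

position 4: 111 → 0  (bit 7 = 0)
position 5: 110 → 0  (bit 6 = 0)
position 0: 101 → 0  (bit 5 = 0)
position 6: 100 → 1  (bit 4 = 1)
position 3: 011 → 0  (bit 3 = 0)
position 1: 010 → 1  (bit 2 = 1)
position 8: 001 → 1  (bit 1 = 1)
position 7: 000 → 0  (bit 0 = 0)
bits b7..b0 = 00010110 = 22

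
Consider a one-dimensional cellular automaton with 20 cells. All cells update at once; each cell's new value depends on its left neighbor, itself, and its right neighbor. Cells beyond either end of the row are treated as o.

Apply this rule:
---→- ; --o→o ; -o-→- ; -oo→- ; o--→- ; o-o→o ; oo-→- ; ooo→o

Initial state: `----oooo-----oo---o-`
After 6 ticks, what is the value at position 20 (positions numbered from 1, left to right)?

---o-oo-----o----o-o
--o-o------o----o-o-
-o-o------o----o-o-o
o-o------o----o-o-o-
-o------o----o-o-o-o
o------o----o-o-o-o-
position 20 holds -

-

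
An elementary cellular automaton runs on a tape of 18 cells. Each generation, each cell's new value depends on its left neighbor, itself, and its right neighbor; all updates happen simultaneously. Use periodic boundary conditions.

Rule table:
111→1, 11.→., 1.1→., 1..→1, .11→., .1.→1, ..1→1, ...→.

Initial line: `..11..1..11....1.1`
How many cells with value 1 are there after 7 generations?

13

11..11111..1..11.1
1.11.111.11111....
1.....1...111.1..1
.1...111.1.1..111.
111.1.1..1.111.1.1
11..1.1111..1..1..
..111..11.11111111
count of 1: 13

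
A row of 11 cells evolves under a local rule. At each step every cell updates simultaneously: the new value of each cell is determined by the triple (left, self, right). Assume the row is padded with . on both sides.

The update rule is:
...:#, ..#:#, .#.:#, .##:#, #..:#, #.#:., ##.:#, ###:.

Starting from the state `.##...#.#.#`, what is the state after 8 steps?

#.....#.#.#

#######.#.#
#.....#.#.#
#######.#.#  (repeats step 1; period 2)
step 8: #.....#.#.#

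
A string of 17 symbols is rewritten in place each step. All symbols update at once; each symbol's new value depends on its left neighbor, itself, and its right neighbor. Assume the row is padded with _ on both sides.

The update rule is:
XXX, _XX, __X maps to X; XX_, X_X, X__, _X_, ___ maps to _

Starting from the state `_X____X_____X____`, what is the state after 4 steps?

step 1: X____X_____X_____
step 2: ____X_____X______
step 3: ___X_____X_______
step 4: __X_____X________

__X_____X________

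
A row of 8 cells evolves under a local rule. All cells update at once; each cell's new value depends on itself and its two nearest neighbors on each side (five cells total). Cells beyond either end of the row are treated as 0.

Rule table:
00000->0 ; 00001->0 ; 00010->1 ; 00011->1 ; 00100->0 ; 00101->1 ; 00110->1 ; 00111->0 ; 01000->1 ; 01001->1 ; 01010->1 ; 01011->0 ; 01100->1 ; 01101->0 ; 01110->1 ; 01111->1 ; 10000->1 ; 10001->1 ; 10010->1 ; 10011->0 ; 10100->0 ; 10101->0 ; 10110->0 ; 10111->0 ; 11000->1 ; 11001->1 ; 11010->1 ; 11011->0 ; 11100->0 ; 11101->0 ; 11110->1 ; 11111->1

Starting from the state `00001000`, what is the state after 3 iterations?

00010110
00110011
01111011

01111011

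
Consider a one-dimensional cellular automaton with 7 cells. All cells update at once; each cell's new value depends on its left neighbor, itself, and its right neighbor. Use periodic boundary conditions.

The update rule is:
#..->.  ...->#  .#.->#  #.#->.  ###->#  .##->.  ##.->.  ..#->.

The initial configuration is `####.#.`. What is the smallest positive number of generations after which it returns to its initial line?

generation 1: .##..#.
generation 2: .....#.
generation 3: ####.#.

3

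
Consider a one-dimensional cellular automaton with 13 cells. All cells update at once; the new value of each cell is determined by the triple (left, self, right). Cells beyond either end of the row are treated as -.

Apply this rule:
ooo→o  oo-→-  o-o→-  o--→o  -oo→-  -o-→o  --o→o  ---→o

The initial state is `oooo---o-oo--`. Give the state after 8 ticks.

-oo-oooo---oo
o----oo-ooo--
ooooo----o-oo
-ooo-ooooo---
o-o---ooo-ooo
o-oooo-o---o-
o--oo--oooooo
ooo--oo-oooo-

ooo--oo-oooo-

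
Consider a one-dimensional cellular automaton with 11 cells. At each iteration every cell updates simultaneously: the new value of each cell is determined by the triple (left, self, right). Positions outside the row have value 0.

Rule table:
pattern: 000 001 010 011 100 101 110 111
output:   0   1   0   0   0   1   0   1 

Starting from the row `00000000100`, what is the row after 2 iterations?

00000010000

00000001000
00000010000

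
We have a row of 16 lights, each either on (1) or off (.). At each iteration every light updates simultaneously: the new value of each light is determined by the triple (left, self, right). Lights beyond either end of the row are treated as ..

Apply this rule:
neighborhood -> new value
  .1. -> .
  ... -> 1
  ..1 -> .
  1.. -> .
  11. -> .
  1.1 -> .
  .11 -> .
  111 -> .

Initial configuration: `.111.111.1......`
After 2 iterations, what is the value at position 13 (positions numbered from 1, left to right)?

iteration 1: ...........11111
iteration 2: 1111111111......
position 13 holds .

.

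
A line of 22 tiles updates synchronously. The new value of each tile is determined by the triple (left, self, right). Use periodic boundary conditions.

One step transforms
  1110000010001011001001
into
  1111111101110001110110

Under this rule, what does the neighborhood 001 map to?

1

At position 7 the neighborhood is 001; the next row has 1 there.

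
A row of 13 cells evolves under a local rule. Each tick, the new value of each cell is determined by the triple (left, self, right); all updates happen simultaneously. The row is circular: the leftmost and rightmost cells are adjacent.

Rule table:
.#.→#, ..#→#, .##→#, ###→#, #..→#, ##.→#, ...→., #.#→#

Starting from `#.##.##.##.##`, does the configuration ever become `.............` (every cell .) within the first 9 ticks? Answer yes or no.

tick 1: #############
tick 2: #############  (fixed point — unchanged through tick 9)
tick 9 is #############, still not uniform .

no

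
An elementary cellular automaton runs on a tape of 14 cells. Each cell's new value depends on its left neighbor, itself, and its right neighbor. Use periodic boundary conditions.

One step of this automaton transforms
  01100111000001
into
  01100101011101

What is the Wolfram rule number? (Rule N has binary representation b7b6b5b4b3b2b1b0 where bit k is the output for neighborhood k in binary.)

position 6: 111 → 0  (bit 7 = 0)
position 2: 110 → 1  (bit 6 = 1)
position 0: 101 → 0  (bit 5 = 0)
position 3: 100 → 0  (bit 4 = 0)
position 1: 011 → 1  (bit 3 = 1)
position 13: 010 → 1  (bit 2 = 1)
position 4: 001 → 0  (bit 1 = 0)
position 9: 000 → 1  (bit 0 = 1)
bits b7..b0 = 01001101 = 77

77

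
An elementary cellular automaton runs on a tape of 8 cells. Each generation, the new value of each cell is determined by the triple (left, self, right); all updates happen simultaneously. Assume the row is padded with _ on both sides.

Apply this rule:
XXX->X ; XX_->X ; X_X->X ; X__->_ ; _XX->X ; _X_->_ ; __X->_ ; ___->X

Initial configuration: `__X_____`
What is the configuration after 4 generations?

___XXXXX

X___XXXX
__X_XXXX
X__XXXXX
___XXXXX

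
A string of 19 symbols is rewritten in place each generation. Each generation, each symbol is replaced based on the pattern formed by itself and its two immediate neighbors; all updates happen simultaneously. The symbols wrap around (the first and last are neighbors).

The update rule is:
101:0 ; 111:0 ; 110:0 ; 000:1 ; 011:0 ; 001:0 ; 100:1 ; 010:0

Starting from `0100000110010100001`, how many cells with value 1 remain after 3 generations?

8

0011110001000011100
1000001100111000011
0111100010000111000
count of 1: 8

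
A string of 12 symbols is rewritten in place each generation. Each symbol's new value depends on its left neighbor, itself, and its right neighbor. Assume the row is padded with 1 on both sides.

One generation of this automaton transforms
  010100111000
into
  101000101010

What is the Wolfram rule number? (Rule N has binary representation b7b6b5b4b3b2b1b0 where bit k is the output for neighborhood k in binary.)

105

position 7: 111 → 0  (bit 7 = 0)
position 8: 110 → 1  (bit 6 = 1)
position 0: 101 → 1  (bit 5 = 1)
position 4: 100 → 0  (bit 4 = 0)
position 6: 011 → 1  (bit 3 = 1)
position 1: 010 → 0  (bit 2 = 0)
position 5: 001 → 0  (bit 1 = 0)
position 10: 000 → 1  (bit 0 = 1)
bits b7..b0 = 01101001 = 105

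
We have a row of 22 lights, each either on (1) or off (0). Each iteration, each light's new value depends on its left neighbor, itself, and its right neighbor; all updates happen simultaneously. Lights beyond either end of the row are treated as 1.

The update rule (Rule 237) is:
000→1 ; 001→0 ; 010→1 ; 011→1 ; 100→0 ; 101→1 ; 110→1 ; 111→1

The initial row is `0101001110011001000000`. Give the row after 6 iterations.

1111001110011001011110
1111001110011001111111
1111001110011001111111  (fixed point — unchanged through iteration 6)

1111001110011001111111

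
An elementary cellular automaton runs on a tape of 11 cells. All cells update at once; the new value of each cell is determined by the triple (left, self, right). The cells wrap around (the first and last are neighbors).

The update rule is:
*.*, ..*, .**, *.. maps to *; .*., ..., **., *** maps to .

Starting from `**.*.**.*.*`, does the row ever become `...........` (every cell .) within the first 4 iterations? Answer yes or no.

no

iteration 1: ..*.**.*.**
iteration 2: **.**.*.**.
iteration 3: *.**.*.**.*
iteration 4: .**.*.**.**
iteration 4 is .**.*.**.**, still not uniform .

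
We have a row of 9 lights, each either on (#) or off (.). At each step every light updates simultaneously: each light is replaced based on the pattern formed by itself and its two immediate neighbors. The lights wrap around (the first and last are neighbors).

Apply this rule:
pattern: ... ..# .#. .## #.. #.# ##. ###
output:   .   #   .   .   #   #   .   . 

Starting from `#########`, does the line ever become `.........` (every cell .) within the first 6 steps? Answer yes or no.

yes

.........
all cells are . at step 1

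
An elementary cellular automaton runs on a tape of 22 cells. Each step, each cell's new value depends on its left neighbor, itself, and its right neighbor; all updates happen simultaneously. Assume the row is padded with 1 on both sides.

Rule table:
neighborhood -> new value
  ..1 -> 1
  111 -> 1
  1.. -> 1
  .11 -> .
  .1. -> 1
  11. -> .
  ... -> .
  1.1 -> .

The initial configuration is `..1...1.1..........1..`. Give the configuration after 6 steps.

1111.11.11........1111
111.......1......1.111
11.1.....111....11..11
1..11...1.1.1..1..11.1
.11..1.11.1.111111....
...111....1..1111.1..1

...111....1..1111.1..1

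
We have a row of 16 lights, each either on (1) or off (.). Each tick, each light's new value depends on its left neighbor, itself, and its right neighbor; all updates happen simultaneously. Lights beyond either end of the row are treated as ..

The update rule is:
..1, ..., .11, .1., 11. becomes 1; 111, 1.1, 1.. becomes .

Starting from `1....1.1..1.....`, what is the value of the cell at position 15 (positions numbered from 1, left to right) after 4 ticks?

1

1.1111.1.11.1111
1.1..1.1.11.1..1
1.1.11.1.11.1.11
1.1.11.1.11.1.11
position 15 holds 1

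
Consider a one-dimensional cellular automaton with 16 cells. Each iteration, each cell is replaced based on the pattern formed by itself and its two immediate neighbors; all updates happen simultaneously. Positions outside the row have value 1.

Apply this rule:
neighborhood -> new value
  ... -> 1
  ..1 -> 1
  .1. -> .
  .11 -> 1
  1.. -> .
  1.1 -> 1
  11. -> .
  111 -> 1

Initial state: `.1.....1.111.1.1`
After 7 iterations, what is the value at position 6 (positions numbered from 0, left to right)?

iteration 1: 1..1111.111.1.11
iteration 2: ..1111.111.1.111
iteration 3: .1111.111.1.1111
iteration 4: 1111.111.1.11111
iteration 5: 111.111.1.111111
iteration 6: 11.111.1.1111111
iteration 7: 1.111.1.11111111
position 6 holds 1

1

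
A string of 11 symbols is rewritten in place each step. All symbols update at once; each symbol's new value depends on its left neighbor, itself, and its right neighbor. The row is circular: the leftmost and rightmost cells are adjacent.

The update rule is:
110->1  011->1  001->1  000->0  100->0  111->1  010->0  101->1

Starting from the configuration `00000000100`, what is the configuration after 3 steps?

00000001000
00000010000
00000100000

00000100000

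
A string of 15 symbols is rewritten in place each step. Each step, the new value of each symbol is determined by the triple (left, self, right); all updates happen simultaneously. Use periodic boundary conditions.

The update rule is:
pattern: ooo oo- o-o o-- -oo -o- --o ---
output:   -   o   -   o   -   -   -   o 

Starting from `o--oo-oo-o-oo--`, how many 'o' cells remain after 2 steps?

7

-o--o--o----oo-
--o--o--ooo--oo
count of o: 7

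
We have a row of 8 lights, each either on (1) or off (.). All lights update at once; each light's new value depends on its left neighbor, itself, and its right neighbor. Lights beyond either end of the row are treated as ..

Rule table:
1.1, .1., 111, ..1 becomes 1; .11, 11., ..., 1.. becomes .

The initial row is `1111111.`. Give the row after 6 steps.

11......

.11111..
1.111...
11.1....
..11....
.1......
11......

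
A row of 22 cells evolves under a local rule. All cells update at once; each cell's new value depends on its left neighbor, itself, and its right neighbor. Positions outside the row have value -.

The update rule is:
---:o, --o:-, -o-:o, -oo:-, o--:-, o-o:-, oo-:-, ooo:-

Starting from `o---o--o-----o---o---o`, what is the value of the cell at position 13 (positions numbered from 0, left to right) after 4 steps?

o

o-o-o--o-ooo-o-o-o-o-o
o-o-o--o-----o-o-o-o-o
o-o-o--o-ooo-o-o-o-o-o  (repeats step 1; period 2)
step 4: o-o-o--o-----o-o-o-o-o
position 13 holds o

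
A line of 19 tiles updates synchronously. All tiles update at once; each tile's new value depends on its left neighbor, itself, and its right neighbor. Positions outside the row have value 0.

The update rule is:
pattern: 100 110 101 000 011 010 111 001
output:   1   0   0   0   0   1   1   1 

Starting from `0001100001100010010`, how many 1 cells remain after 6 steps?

7

0010010010010111111
0111111111110011110
1011111111101101101
1001111111000000001
1110111110100000011
0100011100110000100
count of 1: 7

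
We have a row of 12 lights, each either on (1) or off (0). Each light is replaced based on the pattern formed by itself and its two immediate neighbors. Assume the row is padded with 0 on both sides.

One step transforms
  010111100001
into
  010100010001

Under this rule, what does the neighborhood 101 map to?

0

At position 2 the neighborhood is 101; the next row has 0 there.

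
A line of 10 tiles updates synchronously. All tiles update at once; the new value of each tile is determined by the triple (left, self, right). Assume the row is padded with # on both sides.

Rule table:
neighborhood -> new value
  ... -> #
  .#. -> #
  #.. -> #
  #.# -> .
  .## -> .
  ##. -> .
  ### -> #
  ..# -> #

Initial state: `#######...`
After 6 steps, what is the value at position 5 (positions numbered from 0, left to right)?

######.###
#####...##
####.###.#
###...#...
##.#######
#...######
position 5 holds #

#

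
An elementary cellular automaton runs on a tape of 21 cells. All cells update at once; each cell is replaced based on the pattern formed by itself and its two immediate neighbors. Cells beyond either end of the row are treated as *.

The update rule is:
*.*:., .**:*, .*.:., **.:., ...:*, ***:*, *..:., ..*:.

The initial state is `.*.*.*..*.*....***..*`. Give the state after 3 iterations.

.*********..........*

............**.**...*
.**********.*..*..*.*
.*********..........*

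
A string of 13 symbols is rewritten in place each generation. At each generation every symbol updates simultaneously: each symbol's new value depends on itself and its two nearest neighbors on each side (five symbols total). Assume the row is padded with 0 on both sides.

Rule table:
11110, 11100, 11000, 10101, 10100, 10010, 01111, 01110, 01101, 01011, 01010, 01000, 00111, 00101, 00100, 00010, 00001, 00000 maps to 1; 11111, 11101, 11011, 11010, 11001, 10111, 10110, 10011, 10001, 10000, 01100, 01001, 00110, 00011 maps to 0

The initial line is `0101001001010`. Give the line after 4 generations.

1110001001110

1111011011111
1110001001011
1111011011100
1110001001110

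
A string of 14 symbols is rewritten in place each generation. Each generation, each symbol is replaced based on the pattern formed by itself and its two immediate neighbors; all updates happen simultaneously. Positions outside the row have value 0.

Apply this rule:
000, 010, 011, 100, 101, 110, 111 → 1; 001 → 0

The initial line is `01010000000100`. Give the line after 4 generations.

01111111110111
01111111111111
01111111111111  (fixed point — unchanged through generation 4)

01111111111111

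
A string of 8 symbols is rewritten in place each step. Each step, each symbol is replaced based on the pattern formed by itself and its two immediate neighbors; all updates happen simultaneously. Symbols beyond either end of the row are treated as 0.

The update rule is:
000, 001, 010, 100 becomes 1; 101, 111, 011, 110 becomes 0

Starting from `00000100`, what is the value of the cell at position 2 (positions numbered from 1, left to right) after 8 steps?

11111111
00000000
11111111  (repeats step 1; period 2)
step 8: 00000000
position 2 holds 0

0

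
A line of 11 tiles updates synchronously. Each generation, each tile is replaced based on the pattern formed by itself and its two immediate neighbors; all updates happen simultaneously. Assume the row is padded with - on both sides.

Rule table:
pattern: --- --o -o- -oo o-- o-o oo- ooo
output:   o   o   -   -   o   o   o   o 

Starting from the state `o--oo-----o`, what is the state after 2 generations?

o-oo-oooooo

-oo-oooooo-
o-oo-oooooo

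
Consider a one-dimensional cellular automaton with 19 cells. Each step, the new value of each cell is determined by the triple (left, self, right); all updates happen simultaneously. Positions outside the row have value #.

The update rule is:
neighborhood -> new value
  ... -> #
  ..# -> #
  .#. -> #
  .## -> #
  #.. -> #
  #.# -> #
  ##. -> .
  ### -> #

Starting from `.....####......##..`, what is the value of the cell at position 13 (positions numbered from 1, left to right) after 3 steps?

#

step 1: ########.#######.##
step 2: #######.#######.###
step 3: ######.#######.####
position 13 holds #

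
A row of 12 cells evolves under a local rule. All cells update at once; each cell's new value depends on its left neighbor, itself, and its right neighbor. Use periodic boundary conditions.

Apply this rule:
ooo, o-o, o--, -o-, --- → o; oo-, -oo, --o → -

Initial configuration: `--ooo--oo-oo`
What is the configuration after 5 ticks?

-o--ooo-o-o-

o--o-o---o--
oo-ooooo-oo-
--o-ooo-o--o
o-oo-o-ooo-o
-o--ooo-o-o-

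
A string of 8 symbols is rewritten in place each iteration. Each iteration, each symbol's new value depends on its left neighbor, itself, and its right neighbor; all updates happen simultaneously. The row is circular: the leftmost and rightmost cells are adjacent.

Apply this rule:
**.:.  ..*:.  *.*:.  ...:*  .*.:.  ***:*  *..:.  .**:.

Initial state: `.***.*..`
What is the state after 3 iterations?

***....*

..*....*
....**..
***....*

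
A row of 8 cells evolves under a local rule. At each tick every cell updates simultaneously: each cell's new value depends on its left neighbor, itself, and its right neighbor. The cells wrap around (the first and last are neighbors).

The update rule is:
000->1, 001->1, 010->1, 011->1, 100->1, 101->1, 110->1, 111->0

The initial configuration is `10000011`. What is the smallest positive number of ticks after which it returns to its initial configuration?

2

tick 1: 11111110
tick 2: 10000011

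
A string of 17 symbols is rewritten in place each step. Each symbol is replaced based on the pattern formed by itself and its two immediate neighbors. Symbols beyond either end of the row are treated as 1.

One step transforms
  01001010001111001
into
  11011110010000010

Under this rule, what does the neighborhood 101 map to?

1

At position 0 the neighborhood is 101; the next row has 1 there.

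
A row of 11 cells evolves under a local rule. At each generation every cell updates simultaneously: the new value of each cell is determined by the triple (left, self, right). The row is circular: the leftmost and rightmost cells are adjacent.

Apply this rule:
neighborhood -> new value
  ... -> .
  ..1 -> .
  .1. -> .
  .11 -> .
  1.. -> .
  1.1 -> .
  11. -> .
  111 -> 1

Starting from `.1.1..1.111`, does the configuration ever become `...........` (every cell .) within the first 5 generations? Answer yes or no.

yes

.........1.
...........
all cells are . at generation 2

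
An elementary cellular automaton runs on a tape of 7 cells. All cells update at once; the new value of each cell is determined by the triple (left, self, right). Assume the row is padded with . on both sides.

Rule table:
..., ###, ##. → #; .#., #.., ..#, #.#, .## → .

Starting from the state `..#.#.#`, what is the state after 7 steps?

..#.#..

#......
..#####
#..####
....###
###..##
.##...#
..#.#..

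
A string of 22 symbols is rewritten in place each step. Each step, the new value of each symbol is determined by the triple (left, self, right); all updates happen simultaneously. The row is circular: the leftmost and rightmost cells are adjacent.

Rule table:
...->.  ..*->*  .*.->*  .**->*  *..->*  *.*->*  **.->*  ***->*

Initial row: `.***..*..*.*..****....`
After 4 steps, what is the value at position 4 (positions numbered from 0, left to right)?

*

*******************...
********************.*
**********************
**********************
position 4 holds *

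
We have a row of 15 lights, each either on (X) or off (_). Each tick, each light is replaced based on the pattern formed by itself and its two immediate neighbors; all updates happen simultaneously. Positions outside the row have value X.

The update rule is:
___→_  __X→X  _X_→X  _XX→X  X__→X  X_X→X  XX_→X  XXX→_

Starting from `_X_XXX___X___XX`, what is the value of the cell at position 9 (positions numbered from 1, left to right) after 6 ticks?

XXXX_XX_XXX_XX_
___XXXXXX_XXXXX
X_XX____XXX____
XXXXX__XX_XX__X
____XXXXXXXXXXX
X__XX__________
position 9 holds _

_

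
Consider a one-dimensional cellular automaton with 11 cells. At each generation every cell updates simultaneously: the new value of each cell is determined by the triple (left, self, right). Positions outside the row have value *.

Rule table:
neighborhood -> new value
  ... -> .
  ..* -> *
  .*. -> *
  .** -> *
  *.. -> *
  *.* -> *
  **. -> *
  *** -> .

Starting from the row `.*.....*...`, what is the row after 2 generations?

..**.**.***

***...***.*
..**.**.***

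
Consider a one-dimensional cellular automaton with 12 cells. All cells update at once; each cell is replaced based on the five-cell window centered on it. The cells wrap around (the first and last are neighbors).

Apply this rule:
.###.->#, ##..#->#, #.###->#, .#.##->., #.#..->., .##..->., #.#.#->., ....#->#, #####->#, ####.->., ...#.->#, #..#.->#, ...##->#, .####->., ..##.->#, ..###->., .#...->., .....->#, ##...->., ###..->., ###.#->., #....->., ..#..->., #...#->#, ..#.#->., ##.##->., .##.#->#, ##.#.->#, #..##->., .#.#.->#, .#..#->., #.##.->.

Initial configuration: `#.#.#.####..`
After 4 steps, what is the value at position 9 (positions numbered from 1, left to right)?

.#.#..#...##
#.#..#..####
.#..#.....#.
#..#...###..
position 9 holds #

#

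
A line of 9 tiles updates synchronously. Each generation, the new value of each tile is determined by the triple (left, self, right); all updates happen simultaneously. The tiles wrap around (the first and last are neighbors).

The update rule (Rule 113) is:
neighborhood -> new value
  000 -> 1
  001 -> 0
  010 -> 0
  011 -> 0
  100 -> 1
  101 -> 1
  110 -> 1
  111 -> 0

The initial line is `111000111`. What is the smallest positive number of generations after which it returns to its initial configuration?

18

001110000
100011111
111000000
001111110
100000011
111111000
000001110
111100011
000111000
110001111
011100000
000111111
110000001
011111100
000000111
111110001
000011100
111000111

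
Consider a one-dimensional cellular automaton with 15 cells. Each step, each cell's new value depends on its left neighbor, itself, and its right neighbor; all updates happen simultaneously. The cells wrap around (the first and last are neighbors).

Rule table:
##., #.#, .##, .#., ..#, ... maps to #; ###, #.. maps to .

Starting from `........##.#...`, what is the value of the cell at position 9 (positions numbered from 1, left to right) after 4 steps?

step 1: ############.##
step 2: ...........###.
step 3: ############.#.
step 4: #..........####
position 9 holds .

.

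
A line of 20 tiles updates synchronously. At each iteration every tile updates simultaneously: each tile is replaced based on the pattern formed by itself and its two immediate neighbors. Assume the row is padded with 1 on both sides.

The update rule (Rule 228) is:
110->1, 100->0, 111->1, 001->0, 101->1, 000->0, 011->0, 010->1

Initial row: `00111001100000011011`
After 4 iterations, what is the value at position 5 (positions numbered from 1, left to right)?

1

00011000100000001101
00001000100000000110
00001000100000000011
00001000100000000001
position 5 holds 1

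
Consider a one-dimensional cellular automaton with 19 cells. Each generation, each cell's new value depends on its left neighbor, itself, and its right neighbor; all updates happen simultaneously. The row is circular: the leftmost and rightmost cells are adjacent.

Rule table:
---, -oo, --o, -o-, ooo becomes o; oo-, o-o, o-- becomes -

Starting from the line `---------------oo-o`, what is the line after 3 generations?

-ooooooooooooooo--o
-oooooooooooooo--oo
-ooooooooooooo--oo-

-ooooooooooooo--oo-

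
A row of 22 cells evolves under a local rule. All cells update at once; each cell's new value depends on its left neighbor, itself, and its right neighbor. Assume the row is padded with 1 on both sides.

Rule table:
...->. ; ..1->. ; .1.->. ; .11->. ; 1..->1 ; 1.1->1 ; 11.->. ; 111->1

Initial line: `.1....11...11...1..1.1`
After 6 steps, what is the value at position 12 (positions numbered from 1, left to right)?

.

1.1.....1....1...1..1.
.1.1.....1....1...1..1
1.1.1.....1....1...1..
.1.1.1.....1....1...1.
1.1.1.1.....1....1...1
.1.1.1.1.....1....1...
position 12 holds .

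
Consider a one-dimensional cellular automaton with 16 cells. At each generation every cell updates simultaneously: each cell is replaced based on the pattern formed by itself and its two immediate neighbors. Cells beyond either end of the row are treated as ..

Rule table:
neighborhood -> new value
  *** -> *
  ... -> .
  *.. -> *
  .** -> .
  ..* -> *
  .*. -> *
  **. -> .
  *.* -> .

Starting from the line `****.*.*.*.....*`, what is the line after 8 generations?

***.*.*.****.*.*

.**..*.*.**...**
*..***.*...*.*..
***.*..**.**.**.
.*..***........*
****.*.*......**
.**..*.**....*..
*..***...*..***.
***.*.*.****.*.*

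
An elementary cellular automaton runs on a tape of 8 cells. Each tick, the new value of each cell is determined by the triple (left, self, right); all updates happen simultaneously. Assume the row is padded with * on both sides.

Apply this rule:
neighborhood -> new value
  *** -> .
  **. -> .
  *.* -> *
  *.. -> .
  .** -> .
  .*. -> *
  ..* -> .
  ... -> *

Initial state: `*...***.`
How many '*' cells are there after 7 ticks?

3

tick 1: ..*....*
tick 2: ..*.**..
tick 3: ..**....
tick 4: .....**.
tick 5: .***...*
tick 6: *....*..
tick 7: ..**.*..
count of *: 3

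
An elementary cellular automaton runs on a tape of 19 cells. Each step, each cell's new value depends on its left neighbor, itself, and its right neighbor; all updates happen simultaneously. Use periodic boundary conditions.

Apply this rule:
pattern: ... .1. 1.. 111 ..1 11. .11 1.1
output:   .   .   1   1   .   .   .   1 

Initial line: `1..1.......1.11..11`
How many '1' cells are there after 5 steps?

5

.1..1.......1..1..1
1.1..1.......1..1..
.1.1..1.......1..1.
..1.1..1.......1..1
1..1.1..1.......1..
count of 1: 5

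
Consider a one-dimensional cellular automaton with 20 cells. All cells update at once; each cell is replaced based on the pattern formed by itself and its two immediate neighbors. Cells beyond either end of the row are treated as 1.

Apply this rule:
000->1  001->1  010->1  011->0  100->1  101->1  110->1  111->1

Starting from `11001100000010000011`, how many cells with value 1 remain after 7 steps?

19

step 1: 11110111111111111101
step 2: 11111011111111111110
step 3: 11111101111111111111
step 4: 11111110111111111111
step 5: 11111111011111111111
step 6: 11111111101111111111
step 7: 11111111110111111111
count of 1: 19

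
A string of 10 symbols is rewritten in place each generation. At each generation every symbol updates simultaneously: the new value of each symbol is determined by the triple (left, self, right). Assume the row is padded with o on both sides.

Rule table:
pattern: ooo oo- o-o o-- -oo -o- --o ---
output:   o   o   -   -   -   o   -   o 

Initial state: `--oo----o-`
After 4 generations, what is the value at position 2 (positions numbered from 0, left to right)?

-

---o-oo-o-
-o-o--o-o-
-o-o--o-o-  (fixed point — unchanged through generation 4)
position 2 holds -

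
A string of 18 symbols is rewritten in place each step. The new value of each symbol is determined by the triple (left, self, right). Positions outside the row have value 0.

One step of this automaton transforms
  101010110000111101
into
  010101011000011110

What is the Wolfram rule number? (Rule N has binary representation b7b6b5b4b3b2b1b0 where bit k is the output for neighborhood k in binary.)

240

position 13: 111 → 1  (bit 7 = 1)
position 7: 110 → 1  (bit 6 = 1)
position 1: 101 → 1  (bit 5 = 1)
position 8: 100 → 1  (bit 4 = 1)
position 6: 011 → 0  (bit 3 = 0)
position 0: 010 → 0  (bit 2 = 0)
position 11: 001 → 0  (bit 1 = 0)
position 9: 000 → 0  (bit 0 = 0)
bits b7..b0 = 11110000 = 240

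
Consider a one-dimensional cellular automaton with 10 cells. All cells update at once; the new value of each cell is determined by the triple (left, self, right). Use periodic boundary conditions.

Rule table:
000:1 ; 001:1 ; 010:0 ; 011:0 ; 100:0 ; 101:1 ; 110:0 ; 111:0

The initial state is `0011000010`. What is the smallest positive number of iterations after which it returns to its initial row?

20

iteration 1: 1100011100
iteration 2: 0001100001
iteration 3: 0110001110
iteration 4: 1000110000
iteration 5: 0011000111
iteration 6: 0100011000
iteration 7: 1001100011
iteration 8: 0010001100
iteration 9: 1100110001
iteration 10: 0001000110
iteration 11: 1110011000
iteration 12: 0000100011
iteration 13: 0111001100
iteration 14: 1000010001
iteration 15: 0011100110
iteration 16: 1100001000
iteration 17: 0001110011
iteration 18: 0110000100
iteration 19: 1000111001
iteration 20: 0011000010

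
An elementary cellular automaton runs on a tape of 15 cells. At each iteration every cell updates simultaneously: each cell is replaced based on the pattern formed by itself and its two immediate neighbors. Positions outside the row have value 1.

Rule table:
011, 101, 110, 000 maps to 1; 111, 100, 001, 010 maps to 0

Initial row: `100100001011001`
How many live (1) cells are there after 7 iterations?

8

iteration 1: 100001100111001
iteration 2: 101101100101001
iteration 3: 111111100010001
iteration 4: 000000101000101
iteration 5: 011110010010011
iteration 6: 110010000000010
iteration 7: 010000111111001
count of 1: 8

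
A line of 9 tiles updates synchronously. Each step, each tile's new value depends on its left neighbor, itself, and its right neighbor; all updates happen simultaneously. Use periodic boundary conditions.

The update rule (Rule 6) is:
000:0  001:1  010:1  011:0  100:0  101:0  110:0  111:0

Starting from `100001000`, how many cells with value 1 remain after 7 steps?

step 1: 100011001
step 2: 000100010
step 3: 001100110
step 4: 010001000
step 5: 110011000
step 6: 000100001
step 7: 001100011
count of 1: 4

4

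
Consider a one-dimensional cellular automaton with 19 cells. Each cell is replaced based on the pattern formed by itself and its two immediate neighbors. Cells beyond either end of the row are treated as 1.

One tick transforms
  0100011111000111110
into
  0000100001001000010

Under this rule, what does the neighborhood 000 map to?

0

At position 3 the neighborhood is 000; the next row has 0 there.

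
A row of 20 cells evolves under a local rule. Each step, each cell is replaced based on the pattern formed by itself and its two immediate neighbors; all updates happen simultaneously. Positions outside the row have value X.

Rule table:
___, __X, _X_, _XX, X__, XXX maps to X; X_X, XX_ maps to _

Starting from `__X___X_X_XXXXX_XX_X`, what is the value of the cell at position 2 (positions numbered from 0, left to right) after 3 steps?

XXXXXXX_X_XXXX__X__X
XXXXXX__X_XXX_XXXXXX
XXXXX_XXX_XX__XXXXXX
position 2 holds X

X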